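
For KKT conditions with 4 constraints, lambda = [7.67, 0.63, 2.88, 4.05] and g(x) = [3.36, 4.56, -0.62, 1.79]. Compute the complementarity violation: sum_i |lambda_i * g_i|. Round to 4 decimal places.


KKT complementary slackness check:
lambda_1 * g_1 = 7.67 * 3.36 = 25.7712
lambda_2 * g_2 = 0.63 * 4.56 = 2.8728
lambda_3 * g_3 = 2.88 * -0.62 = -1.7856
lambda_4 * g_4 = 4.05 * 1.79 = 7.2495
Total violation = 25.7712 + 2.8728 + 1.7856 + 7.2495 = 37.6791


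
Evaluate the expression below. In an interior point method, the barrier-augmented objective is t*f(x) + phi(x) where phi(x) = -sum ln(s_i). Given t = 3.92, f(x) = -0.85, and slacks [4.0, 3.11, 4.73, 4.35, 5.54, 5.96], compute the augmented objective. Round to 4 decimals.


Step 1: Compute log-barrier.
ln values: [1.3863, 1.1346, 1.5539, 1.4702, 1.712, 1.7851]
phi = -(1.3863 + 1.1346 + 1.5539 + 1.4702 + 1.712 + 1.7851) = -9.0421
Step 2: Compute augmented objective.
t*f(x) = 3.92*-0.85 = -3.332
Total = -3.332 - 9.0421 = -12.3741


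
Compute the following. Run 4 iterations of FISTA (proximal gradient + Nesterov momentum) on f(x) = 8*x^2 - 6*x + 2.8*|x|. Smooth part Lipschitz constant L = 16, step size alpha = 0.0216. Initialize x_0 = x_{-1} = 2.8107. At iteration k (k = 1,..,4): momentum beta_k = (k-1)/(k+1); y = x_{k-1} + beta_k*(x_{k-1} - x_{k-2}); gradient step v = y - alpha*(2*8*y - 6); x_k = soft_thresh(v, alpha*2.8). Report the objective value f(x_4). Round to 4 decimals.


FISTA on f(x) = 8*x^2 - 6*x + 2.8*|x|
L = 16, alpha = 0.0216
Iteration 1: beta = 0.0, y = 2.8107 + 0.0*(2.8107 - 2.8107) = 2.8107
  grad(y) = 38.9712, v = y - alpha*grad = 1.9689
  prox(v) = soft_thresh(1.9689, 0.0605) = 1.9084
Iteration 2: beta = 0.3333, y = 1.9084 + 0.3333*(1.9084 - 2.8107) = 1.6077
  grad(y) = 19.723, v = y - alpha*grad = 1.1817
  prox(v) = soft_thresh(1.1817, 0.0605) = 1.1212
Iteration 3: beta = 0.5, y = 1.1212 + 0.5*(1.1212 - 1.9084) = 0.7276
  grad(y) = 5.6411, v = y - alpha*grad = 0.6057
  prox(v) = soft_thresh(0.6057, 0.0605) = 0.5452
Iteration 4: beta = 0.6, y = 0.5452 + 0.6*(0.5452 - 1.1212) = 0.1997
  grad(y) = -2.8053, v = y - alpha*grad = 0.2603
  prox(v) = soft_thresh(0.2603, 0.0605) = 0.1998
f(x_4) = 8*0.1998^2 - 6*0.1998 + 2.8*|0.1998| = -0.32


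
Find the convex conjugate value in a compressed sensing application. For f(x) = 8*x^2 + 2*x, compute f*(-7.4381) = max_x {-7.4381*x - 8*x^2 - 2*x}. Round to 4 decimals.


f*(y) = sup_x {y*x - a*x^2 - b*x} = sup_x {(y-b)*x - a*x^2}
FOC: (y - b) - 2a*x = 0 => x* = (y - b)/(2a)
x* = (-7.4381 - 2)/(2*8) = -0.5899
f*(-7.4381) = (y-b)^2/(4a) = (-7.4381 - 2)^2/(4*8)
= 89.0777/32 = 2.7837


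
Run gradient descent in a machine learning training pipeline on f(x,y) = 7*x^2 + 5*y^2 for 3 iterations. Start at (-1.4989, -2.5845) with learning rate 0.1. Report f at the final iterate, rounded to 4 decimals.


Gradient descent on f(x,y) = 7*x^2 + 5*y^2.
Starting point: (-1.4989, -2.5845), alpha = 0.1
Step 1: grad_x = 2*7*-1.4989 = -20.9846, grad_y = 2*5*-2.5845 = -25.845
  x_1 = -1.4989 - 0.1*-20.9846 = 0.5996
  y_1 = -2.5845 - 0.1*-25.845 = 0.0
Step 2: grad_x = 2*7*0.5996 = 8.3938, grad_y = 2*5*0.0 = 0.0
  x_2 = 0.5996 - 0.1*8.3938 = -0.2398
  y_2 = 0.0 - 0.1*0.0 = 0.0
Step 3: grad_x = 2*7*-0.2398 = -3.3575, grad_y = 2*5*0.0 = 0.0
  x_3 = -0.2398 - 0.1*-3.3575 = 0.0959
  y_3 = 0.0 - 0.1*0.0 = 0.0
f(0.0959, 0.0) = 7*0.0959^2 + 5*0.0^2 = 0.0644


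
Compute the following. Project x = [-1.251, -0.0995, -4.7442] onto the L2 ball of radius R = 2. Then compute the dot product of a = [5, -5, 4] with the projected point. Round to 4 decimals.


Step 1: Compute ||x|| (intermediates to 6 decimals).
||x|| = sqrt((-1.251)^2 + (-0.0995)^2 + (-4.7442)^2) = 4.907376
Step 2: Project.
Since ||x|| > R, scale = R/||x|| = 2/4.907376 = 0.40755, proj(x) = scale * x
proj(x) = [-0.509845, -0.040551, -1.933499]
Step 3: Dot product.
a^T * proj(x) = 5*(-0.509845) - 5*(-0.040551) + 4*(-1.933499) = -10.0805


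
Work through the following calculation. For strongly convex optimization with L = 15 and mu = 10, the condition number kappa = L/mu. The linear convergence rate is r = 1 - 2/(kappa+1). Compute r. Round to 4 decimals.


Step 1: Compute the condition number.
kappa = L/mu = 15/10 = 1.5
Step 2: Compute the convergence rate.
r = 1 - 2/(kappa + 1) = 1 - 2*mu/(L + mu) = (L - mu)/(L + mu) = 5/25 = 0.2


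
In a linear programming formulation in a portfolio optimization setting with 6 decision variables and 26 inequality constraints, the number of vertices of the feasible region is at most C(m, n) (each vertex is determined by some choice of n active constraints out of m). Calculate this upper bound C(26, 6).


Each vertex corresponds to some choice of n active constraints out of m, so the number of vertices is at most C(m, n) = m! / (n!(m-n)!).
m = 26, n = 6
Numerator: 26 * 25 * 24 * 23 * 22 * 21
Denominator: 6! = 720
C(26, 6) = 230230


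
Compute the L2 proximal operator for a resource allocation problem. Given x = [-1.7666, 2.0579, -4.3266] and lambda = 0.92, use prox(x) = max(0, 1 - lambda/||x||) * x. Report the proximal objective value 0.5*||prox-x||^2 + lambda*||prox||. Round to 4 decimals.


Step 1: Compute ||x||.
||x|| = 5.1064
Step 2: Compute scaling factor.
scale = max(0, 1 - 0.92/5.1064) = 0.8198
Step 3: prox(x) = [-1.4483, 1.6871, -3.5471]
||prox(x)|| = 4.1864
Step 4: Proximal objective.
0.5*||prox-x||^2 = 0.4232
lambda*||prox|| = 3.8515
Total = 4.2747


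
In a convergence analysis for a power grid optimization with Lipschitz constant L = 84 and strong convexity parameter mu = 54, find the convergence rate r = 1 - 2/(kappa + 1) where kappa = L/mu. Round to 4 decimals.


Step 1: Compute the condition number.
kappa = L/mu = 84/54 = 1.5556
Step 2: Compute the convergence rate.
r = 1 - 2/(kappa + 1) = 1 - 2*mu/(L + mu) = (L - mu)/(L + mu) = 30/138 = 0.2174


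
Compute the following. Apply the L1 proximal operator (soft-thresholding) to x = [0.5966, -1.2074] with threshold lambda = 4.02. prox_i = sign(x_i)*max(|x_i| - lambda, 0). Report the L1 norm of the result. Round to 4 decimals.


Soft-thresholding with lambda = 4.02:
prox(0.5966) = sign(0.5966)*max(|0.5966| - 4.02, 0) = 0.0
prox(-1.2074) = sign(-1.2074)*max(|-1.2074| - 4.02, 0) = 0.0
prox(x) = [0.0, 0.0]
||prox(x)||_1 = 0.0 + 0.0 = 0.0


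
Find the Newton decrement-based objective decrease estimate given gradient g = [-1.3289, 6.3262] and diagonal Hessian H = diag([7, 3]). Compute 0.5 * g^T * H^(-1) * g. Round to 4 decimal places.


Step 1: H is diagonal, so H^(-1) * g = [-0.1898, 2.1087].
Step 2: g^T H^(-1) g = sum_i g_i^2 / H_ii
  = (-1.3289)^2/7 + (6.3262)^2/3
  = 0.2523 + 13.3403 = 13.5926
Step 3: Objective decrease = 0.5 * g^T H^(-1) g = 6.7963


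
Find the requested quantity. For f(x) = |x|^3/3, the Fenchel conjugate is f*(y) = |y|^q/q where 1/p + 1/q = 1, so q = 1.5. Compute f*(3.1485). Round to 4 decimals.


The conjugate exponent q satisfies 1/p + 1/q = 1.
p = 3, so q = 3/(3 - 1) = 1.5
|y|^q = 3.1485^1.5 = 5.5867
f*(3.1485) = 5.5867 / 1.5 = 3.7245


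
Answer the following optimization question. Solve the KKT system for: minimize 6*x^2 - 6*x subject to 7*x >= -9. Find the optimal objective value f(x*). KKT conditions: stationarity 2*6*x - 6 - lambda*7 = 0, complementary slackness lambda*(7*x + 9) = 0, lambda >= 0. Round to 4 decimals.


Step 1: Try lambda = 0 (constraint inactive).
Stationarity: 2*6*x - 6 = 0
x* = 6/(2*6) = 0.5
Check constraint: 7*0.5 = 3.5 >= -9 -- satisfied.
Step 2: Compute optimal value.
f(x*) = 6*0.5^2 - 6*0.5 = -1.5


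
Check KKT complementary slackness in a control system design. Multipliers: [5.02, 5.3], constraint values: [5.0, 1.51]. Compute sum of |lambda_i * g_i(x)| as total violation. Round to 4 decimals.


KKT complementary slackness check:
lambda_1 * g_1 = 5.02 * 5.0 = 25.1
lambda_2 * g_2 = 5.3 * 1.51 = 8.003
Total violation = 25.1 + 8.003 = 33.103


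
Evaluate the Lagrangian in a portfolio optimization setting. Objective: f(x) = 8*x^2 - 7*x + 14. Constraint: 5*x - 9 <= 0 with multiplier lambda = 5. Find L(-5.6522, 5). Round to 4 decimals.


Step 1: Evaluate f(x).
f(-5.6522) = 8*(-5.6522)^2 - 7*(-5.6522) + 14 = 309.1443
Step 2: Evaluate g(x).
g(-5.6522) = 5*-5.6522 - 9 = -37.261
Step 3: Compute Lagrangian.
L = 309.1443 + 5*-37.261 = 122.8393


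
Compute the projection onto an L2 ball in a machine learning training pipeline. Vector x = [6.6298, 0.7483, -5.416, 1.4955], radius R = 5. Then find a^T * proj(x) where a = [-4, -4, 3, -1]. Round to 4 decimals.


Step 1: Compute ||x|| (intermediates to 6 decimals).
||x|| = sqrt(6.6298^2 + 0.7483^2 + (-5.416)^2 + 1.4955^2) = 8.722602
Step 2: Project.
Since ||x|| > R, scale = R/||x|| = 5/8.722602 = 0.573223, proj(x) = scale * x
proj(x) = [3.800354, 0.428943, -3.104576, 0.857255]
Step 3: Dot product.
a^T * proj(x) = -4*3.800354 - 4*0.428943 + 3*(-3.104576) - 1*0.857255 = -27.0882


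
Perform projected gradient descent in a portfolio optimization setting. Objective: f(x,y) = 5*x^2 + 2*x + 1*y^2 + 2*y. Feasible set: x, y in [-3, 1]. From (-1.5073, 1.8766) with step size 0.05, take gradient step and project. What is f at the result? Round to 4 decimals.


Step 1: Compute gradient at (-1.5073, 1.8766).
grad_x = 2*5*-1.5073 + 2 = -13.073
grad_y = 2*1*1.8766 + 2 = 5.7532
Step 2: Gradient step.
x_raw = -1.5073 - 0.05*-13.073 = -0.8537
y_raw = 1.8766 - 0.05*5.7532 = 1.5889
Step 3: Project onto [-3, 1].
x_proj = clip(-0.8537) = -0.8537
y_proj = clip(1.5889) = 1.0
Step 4: Evaluate f.
f(-0.8537, 1.0) = 4.9363


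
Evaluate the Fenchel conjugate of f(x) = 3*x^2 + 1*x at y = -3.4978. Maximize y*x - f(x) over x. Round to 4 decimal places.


f*(y) = sup_x {y*x - a*x^2 - b*x} = sup_x {(y-b)*x - a*x^2}
FOC: (y - b) - 2a*x = 0 => x* = (y - b)/(2a)
x* = (-3.4978 - 1)/(2*3) = -0.7496
f*(-3.4978) = (y-b)^2/(4a) = (-3.4978 - 1)^2/(4*3)
= 20.2302/12 = 1.6859


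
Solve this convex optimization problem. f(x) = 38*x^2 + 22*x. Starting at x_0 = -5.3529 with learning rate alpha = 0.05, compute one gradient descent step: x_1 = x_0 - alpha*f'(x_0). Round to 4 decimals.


We compute the gradient at x_0 and apply the update.
f'(x) = 76*x + 22
f'(-5.3529) = 76*-5.3529 + 22 = -384.8204
x_1 = -5.3529 - 0.05*-384.8204 = 13.8881


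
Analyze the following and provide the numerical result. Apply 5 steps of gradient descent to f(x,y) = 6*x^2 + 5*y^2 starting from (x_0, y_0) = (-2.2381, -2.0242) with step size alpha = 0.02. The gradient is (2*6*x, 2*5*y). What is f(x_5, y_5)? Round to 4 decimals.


Gradient descent on f(x,y) = 6*x^2 + 5*y^2.
Starting point: (-2.2381, -2.0242), alpha = 0.02
Step 1: grad_x = 2*6*-2.2381 = -26.8572, grad_y = 2*5*-2.0242 = -20.242
  x_1 = -2.2381 - 0.02*-26.8572 = -1.701
  y_1 = -2.0242 - 0.02*-20.242 = -1.6194
Step 2: grad_x = 2*6*-1.701 = -20.4115, grad_y = 2*5*-1.6194 = -16.1936
  x_2 = -1.701 - 0.02*-20.4115 = -1.2927
  y_2 = -1.6194 - 0.02*-16.1936 = -1.2955
Step 3: grad_x = 2*6*-1.2927 = -15.5127, grad_y = 2*5*-1.2955 = -12.9549
  x_3 = -1.2927 - 0.02*-15.5127 = -0.9825
  y_3 = -1.2955 - 0.02*-12.9549 = -1.0364
Step 4: grad_x = 2*6*-0.9825 = -11.7897, grad_y = 2*5*-1.0364 = -10.3639
  x_4 = -0.9825 - 0.02*-11.7897 = -0.7467
  y_4 = -1.0364 - 0.02*-10.3639 = -0.8291
Step 5: grad_x = 2*6*-0.7467 = -8.9601, grad_y = 2*5*-0.8291 = -8.2911
  x_5 = -0.7467 - 0.02*-8.9601 = -0.5675
  y_5 = -0.8291 - 0.02*-8.2911 = -0.6633
f(-0.5675, -0.6633) = 6*(-0.5675)^2 + 5*(-0.6633)^2 = 4.1319


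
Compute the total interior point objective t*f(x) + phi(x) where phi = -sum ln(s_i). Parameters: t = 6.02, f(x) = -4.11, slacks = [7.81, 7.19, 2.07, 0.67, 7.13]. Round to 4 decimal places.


Step 1: Compute log-barrier.
ln values: [2.0554, 1.9727, 0.7275, -0.4005, 1.9643]
phi = -(2.0554 + 1.9727 + 0.7275 - 0.4005 + 1.9643) = -6.3195
Step 2: Compute augmented objective.
t*f(x) = 6.02*-4.11 = -24.7422
Total = -24.7422 - 6.3195 = -31.0617


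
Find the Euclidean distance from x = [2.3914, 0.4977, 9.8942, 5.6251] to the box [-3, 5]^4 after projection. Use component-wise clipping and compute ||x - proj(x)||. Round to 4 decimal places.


Project each component onto [-3, 5].
clip(2.3914) = 2.3914, clip(0.4977) = 0.4977, clip(9.8942) = 5.0, clip(5.6251) = 5.0
Projection = [2.3914, 0.4977, 5.0, 5.0]
Squared diffs: [0.0, 0.0, 23.9532, 0.3908]
Distance = sqrt(24.344) = 4.934


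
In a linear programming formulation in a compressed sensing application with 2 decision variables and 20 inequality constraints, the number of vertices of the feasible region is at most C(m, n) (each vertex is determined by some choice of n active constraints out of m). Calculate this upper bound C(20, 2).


Each vertex corresponds to some choice of n active constraints out of m, so the number of vertices is at most C(m, n) = m! / (n!(m-n)!).
m = 20, n = 2
Numerator: 20 * 19
Denominator: 2! = 2
C(20, 2) = 190


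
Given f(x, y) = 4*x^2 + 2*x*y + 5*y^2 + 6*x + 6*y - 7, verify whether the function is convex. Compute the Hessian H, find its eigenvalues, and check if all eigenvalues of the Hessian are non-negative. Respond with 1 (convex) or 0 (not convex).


The Hessian of f(x,y) = 4*x^2 + 2*x*y + 5*y^2 + 6*x + 6*y - 7 is:
H = [[8, 2], [2, 10]]
Trace = 8 + 10 = 18
Determinant = 8*10 - (2)^2 = 76
Discriminant = (18)^2 - 4*76 = 20.0
Eigenvalues: lambda_1 = 6.7639, lambda_2 = 11.2361
The function is convex.

1


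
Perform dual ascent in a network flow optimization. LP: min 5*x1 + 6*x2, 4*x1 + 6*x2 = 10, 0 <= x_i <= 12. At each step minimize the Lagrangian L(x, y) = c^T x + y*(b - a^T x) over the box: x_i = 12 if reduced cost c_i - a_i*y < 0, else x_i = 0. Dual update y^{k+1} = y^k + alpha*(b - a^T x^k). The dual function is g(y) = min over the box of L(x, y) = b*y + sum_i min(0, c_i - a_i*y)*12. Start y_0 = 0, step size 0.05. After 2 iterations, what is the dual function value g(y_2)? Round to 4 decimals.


Dual ascent for LP: min 5*x1 + 6*x2, 4*x1 + 6*x2 = 10, 0 <= x_i <= 12
Step 1: y^k = 0.0, reduced costs: (5.0, 6.0)
  x^k = (0.0, 0.0), subgradient = b - a^T x = 10.0
  y^{k+1} = 0.0 + 0.05*10.0 = 0.5
Step 2: y^k = 0.5, reduced costs: (3.0, 3.0)
  x^k = (0.0, 0.0), subgradient = b - a^T x = 10.0
  y^{k+1} = 0.5 + 0.05*10.0 = 1.0
Dual objective at y_2 = 1.0: reduced costs (1.0, 0.0), box minimizer x = (0.0, 0.0)
g(y_2) = b*y + (c1 - a1*y)*x1 + (c2 - a2*y)*x2 = 10*1.0 + 1.0*0.0 + 0.0*0.0 = 10.0 + 0.0 + 0.0 = 10.0


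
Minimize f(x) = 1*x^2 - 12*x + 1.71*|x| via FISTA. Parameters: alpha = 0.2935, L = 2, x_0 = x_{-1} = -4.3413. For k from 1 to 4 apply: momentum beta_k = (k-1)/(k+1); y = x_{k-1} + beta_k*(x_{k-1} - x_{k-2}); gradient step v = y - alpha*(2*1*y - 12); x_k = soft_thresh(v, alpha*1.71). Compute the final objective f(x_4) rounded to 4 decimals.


FISTA on f(x) = 1*x^2 - 12*x + 1.71*|x|
L = 2, alpha = 0.2935
Iteration 1: beta = 0.0, y = -4.3413 + 0.0*(-4.3413 + 4.3413) = -4.3413
  grad(y) = -20.6826, v = y - alpha*grad = 1.729
  prox(v) = soft_thresh(1.729, 0.5019) = 1.2272
Iteration 2: beta = 0.3333, y = 1.2272 + 0.3333*(1.2272 + 4.3413) = 3.0833
  grad(y) = -5.8334, v = y - alpha*grad = 4.7954
  prox(v) = soft_thresh(4.7954, 0.5019) = 4.2935
Iteration 3: beta = 0.5, y = 4.2935 + 0.5*(4.2935 - 1.2272) = 5.8267
  grad(y) = -0.3466, v = y - alpha*grad = 5.9284
  prox(v) = soft_thresh(5.9284, 0.5019) = 5.4265
Iteration 4: beta = 0.6, y = 5.4265 + 0.6*(5.4265 - 4.2935) = 6.1064
  grad(y) = 0.2127, v = y - alpha*grad = 6.0439
  prox(v) = soft_thresh(6.0439, 0.5019) = 5.542
f(x_4) = 1*5.542^2 - 12*5.542 + 1.71*|5.542| = -26.3134


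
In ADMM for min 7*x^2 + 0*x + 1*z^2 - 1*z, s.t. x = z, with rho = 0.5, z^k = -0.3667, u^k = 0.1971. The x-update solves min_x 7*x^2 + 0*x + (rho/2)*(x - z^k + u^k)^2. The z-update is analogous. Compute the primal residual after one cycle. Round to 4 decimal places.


ADMM iteration with rho = 0.5, z^k = -0.3667, u^k = 0.1971
Step 1: x-update.
Minimize 7*x^2 + 0*x + (0.5/2)*(x + 0.3667 + 0.1971)^2
FOC: (2*7 + 0.5)*x = 0 + 0.5*(-0.3667 - 0.1971)
x^{k+1} = -0.0194
Step 2: z-update.
Minimize 1*z^2 - 1*z + (0.5/2)*(-0.0194 - z + 0.1971)^2
FOC: (2*1 + 0.5)*z = 1 + 0.5*(-0.0194 + 0.1971)
z^{k+1} = 0.4355
Step 3: u-update.
u^{k+1} = 0.1971 - 0.0194 - 0.4355 = -0.2579
Step 4: Primal residual = |-0.0194 - 0.4355| = 0.455


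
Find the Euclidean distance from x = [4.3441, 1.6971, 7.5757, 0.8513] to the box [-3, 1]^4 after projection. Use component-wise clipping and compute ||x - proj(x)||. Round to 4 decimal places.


Project each component onto [-3, 1].
clip(4.3441) = 1.0, clip(1.6971) = 1.0, clip(7.5757) = 1.0, clip(0.8513) = 0.8513
Projection = [1.0, 1.0, 1.0, 0.8513]
Squared diffs: [11.183, 0.4859, 43.2398, 0.0]
Distance = sqrt(54.9087) = 7.41


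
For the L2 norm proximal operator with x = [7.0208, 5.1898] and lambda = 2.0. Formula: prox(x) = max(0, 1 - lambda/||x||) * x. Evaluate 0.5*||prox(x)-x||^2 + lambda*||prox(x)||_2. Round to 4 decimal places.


Step 1: Compute ||x||.
||x|| = 8.7307
Step 2: Compute scaling factor.
scale = max(0, 1 - 2.0/8.7307) = 0.7709
Step 3: prox(x) = [5.4125, 4.0009]
||prox(x)|| = 6.7307
Step 4: Proximal objective.
0.5*||prox-x||^2 = 2.0
lambda*||prox|| = 13.4614
Total = 15.4615


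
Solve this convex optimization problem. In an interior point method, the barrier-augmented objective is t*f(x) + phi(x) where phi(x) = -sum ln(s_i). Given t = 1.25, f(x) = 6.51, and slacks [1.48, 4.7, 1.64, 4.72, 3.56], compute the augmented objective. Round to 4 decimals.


Step 1: Compute log-barrier.
ln values: [0.392, 1.5476, 0.4947, 1.5518, 1.2698]
phi = -(0.392 + 1.5476 + 0.4947 + 1.5518 + 1.2698) = -5.2559
Step 2: Compute augmented objective.
t*f(x) = 1.25*6.51 = 8.1375
Total = 8.1375 - 5.2559 = 2.8816


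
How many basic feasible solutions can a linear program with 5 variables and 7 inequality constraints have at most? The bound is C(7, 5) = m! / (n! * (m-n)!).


Each vertex corresponds to some choice of n active constraints out of m, so the number of vertices is at most C(m, n) = m! / (n!(m-n)!).
m = 7, n = 5
Numerator: 7 * 6 * 5 * 4 * 3
Denominator: 5! = 120
C(7, 5) = 21


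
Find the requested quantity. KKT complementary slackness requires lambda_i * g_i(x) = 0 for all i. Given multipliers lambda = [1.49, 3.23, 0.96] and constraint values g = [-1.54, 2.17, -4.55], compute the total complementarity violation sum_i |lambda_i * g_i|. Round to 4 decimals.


KKT complementary slackness check:
lambda_1 * g_1 = 1.49 * -1.54 = -2.2946
lambda_2 * g_2 = 3.23 * 2.17 = 7.0091
lambda_3 * g_3 = 0.96 * -4.55 = -4.368
Total violation = 2.2946 + 7.0091 + 4.368 = 13.6717


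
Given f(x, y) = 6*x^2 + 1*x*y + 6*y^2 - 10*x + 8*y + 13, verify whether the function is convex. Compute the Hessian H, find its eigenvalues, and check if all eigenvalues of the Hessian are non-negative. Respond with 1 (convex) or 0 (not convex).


The Hessian of f(x,y) = 6*x^2 + 1*x*y + 6*y^2 - 10*x + 8*y + 13 is:
H = [[12, 1], [1, 12]]
Trace = 12 + 12 = 24
Determinant = 12*12 - (1)^2 = 143
Discriminant = (24)^2 - 4*143 = 4.0
Eigenvalues: lambda_1 = 11.0, lambda_2 = 13.0
The function is convex.

1


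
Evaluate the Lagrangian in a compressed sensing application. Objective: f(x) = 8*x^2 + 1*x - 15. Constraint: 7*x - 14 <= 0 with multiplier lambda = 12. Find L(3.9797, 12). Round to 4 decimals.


Step 1: Evaluate f(x).
f(3.9797) = 8*3.9797^2 + 1*3.9797 - 15 = 115.6838
Step 2: Evaluate g(x).
g(3.9797) = 7*3.9797 - 14 = 13.8579
Step 3: Compute Lagrangian.
L = 115.6838 + 12*13.8579 = 281.9786


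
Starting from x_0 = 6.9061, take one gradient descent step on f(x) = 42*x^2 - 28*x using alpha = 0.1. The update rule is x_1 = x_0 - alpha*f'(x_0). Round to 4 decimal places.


We compute the gradient at x_0 and apply the update.
f'(x) = 84*x - 28
f'(6.9061) = 84*6.9061 - 28 = 552.1124
x_1 = 6.9061 - 0.1*552.1124 = -48.3051


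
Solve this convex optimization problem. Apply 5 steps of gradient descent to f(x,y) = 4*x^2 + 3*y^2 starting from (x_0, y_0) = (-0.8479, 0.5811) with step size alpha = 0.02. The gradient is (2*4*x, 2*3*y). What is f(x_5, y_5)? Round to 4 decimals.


Gradient descent on f(x,y) = 4*x^2 + 3*y^2.
Starting point: (-0.8479, 0.5811), alpha = 0.02
Step 1: grad_x = 2*4*-0.8479 = -6.7832, grad_y = 2*3*0.5811 = 3.4866
  x_1 = -0.8479 - 0.02*-6.7832 = -0.7122
  y_1 = 0.5811 - 0.02*3.4866 = 0.5114
Step 2: grad_x = 2*4*-0.7122 = -5.6979, grad_y = 2*3*0.5114 = 3.0682
  x_2 = -0.7122 - 0.02*-5.6979 = -0.5983
  y_2 = 0.5114 - 0.02*3.0682 = 0.45
Step 3: grad_x = 2*4*-0.5983 = -4.7862, grad_y = 2*3*0.45 = 2.7
  x_3 = -0.5983 - 0.02*-4.7862 = -0.5026
  y_3 = 0.45 - 0.02*2.7 = 0.396
Step 4: grad_x = 2*4*-0.5026 = -4.0204, grad_y = 2*3*0.396 = 2.376
  x_4 = -0.5026 - 0.02*-4.0204 = -0.4221
  y_4 = 0.396 - 0.02*2.376 = 0.3485
Step 5: grad_x = 2*4*-0.4221 = -3.3772, grad_y = 2*3*0.3485 = 2.0909
  x_5 = -0.4221 - 0.02*-3.3772 = -0.3546
  y_5 = 0.3485 - 0.02*2.0909 = 0.3067
f(-0.3546, 0.3067) = 4*(-0.3546)^2 + 3*0.3067^2 = 0.7851


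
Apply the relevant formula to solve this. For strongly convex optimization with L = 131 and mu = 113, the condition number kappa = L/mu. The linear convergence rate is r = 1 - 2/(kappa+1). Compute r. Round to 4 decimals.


Step 1: Compute the condition number.
kappa = L/mu = 131/113 = 1.1593
Step 2: Compute the convergence rate.
r = 1 - 2/(kappa + 1) = 1 - 2*mu/(L + mu) = (L - mu)/(L + mu) = 18/244 = 0.0738


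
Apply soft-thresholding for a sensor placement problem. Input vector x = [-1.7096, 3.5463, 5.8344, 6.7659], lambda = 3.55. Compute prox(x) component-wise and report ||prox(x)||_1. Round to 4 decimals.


Soft-thresholding with lambda = 3.55:
prox(-1.7096) = sign(-1.7096)*max(|-1.7096| - 3.55, 0) = 0.0
prox(3.5463) = sign(3.5463)*max(|3.5463| - 3.55, 0) = 0.0
prox(5.8344) = sign(5.8344)*max(|5.8344| - 3.55, 0) = 2.2844
prox(6.7659) = sign(6.7659)*max(|6.7659| - 3.55, 0) = 3.2159
prox(x) = [0.0, 0.0, 2.2844, 3.2159]
||prox(x)||_1 = 0.0 + 0.0 + 2.2844 + 3.2159 = 5.5003


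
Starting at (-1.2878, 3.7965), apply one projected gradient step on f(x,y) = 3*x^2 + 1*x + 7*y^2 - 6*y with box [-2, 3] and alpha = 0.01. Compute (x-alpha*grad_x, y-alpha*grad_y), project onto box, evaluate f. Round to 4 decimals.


Step 1: Compute gradient at (-1.2878, 3.7965).
grad_x = 2*3*-1.2878 + 1 = -6.7268
grad_y = 2*7*3.7965 - 6 = 47.151
Step 2: Gradient step.
x_raw = -1.2878 - 0.01*-6.7268 = -1.2205
y_raw = 3.7965 - 0.01*47.151 = 3.325
Step 3: Project onto [-2, 3].
x_proj = clip(-1.2205) = -1.2205
y_proj = clip(3.325) = 3.0
Step 4: Evaluate f.
f(-1.2205, 3.0) = 48.2486


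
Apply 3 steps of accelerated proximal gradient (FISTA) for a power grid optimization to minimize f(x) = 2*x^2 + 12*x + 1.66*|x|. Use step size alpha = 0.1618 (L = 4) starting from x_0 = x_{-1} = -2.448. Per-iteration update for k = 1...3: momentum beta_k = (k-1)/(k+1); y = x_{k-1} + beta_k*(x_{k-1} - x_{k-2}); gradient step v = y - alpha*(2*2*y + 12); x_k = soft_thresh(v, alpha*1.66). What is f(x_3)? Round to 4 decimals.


FISTA on f(x) = 2*x^2 + 12*x + 1.66*|x|
L = 4, alpha = 0.1618
Iteration 1: beta = 0.0, y = -2.448 + 0.0*(-2.448 + 2.448) = -2.448
  grad(y) = 2.208, v = y - alpha*grad = -2.8053
  prox(v) = soft_thresh(-2.8053, 0.2686) = -2.5367
Iteration 2: beta = 0.3333, y = -2.5367 + 0.3333*(-2.5367 + 2.448) = -2.5662
  grad(y) = 1.7351, v = y - alpha*grad = -2.847
  prox(v) = soft_thresh(-2.847, 0.2686) = -2.5784
Iteration 3: beta = 0.5, y = -2.5784 + 0.5*(-2.5784 + 2.5367) = -2.5992
  grad(y) = 1.6031, v = y - alpha*grad = -2.8586
  prox(v) = soft_thresh(-2.8586, 0.2686) = -2.59
f(x_3) = 2*(-2.59)^2 + 12*(-2.59) + 1.66*|-2.59| = -13.3644


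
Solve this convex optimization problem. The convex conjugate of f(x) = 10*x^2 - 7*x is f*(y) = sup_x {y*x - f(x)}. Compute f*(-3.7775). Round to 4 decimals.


f*(y) = sup_x {y*x - a*x^2 - b*x} = sup_x {(y-b)*x - a*x^2}
FOC: (y - b) - 2a*x = 0 => x* = (y - b)/(2a)
x* = (-3.7775 + 7)/(2*10) = 0.1611
f*(-3.7775) = (y-b)^2/(4a) = (-3.7775 + 7)^2/(4*10)
= 10.3845/40 = 0.2596


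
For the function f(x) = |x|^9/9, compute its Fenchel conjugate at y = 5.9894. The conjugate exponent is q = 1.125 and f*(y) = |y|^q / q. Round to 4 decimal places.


The conjugate exponent q satisfies 1/p + 1/q = 1.
p = 9, so q = 9/(9 - 1) = 1.125
|y|^q = 5.9894^1.125 = 7.4913
f*(5.9894) = 7.4913 / 1.125 = 6.6589


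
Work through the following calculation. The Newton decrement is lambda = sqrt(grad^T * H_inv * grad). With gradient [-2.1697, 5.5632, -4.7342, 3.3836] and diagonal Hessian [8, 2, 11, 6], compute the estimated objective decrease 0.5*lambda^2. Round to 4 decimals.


Step 1: H is diagonal, so H^(-1) * g = [-0.2712, 2.7816, -0.4304, 0.5639].
Step 2: g^T H^(-1) g = sum_i g_i^2 / H_ii
  = (-2.1697)^2/8 + (5.5632)^2/2 + (-4.7342)^2/11 + (3.3836)^2/6
  = 0.5884 + 15.4746 + 2.0375 + 1.9081 = 20.0087
Step 3: Objective decrease = 0.5 * g^T H^(-1) g = 10.0043


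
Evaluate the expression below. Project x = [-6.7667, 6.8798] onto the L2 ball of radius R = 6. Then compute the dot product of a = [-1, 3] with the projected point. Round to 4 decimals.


Step 1: Compute ||x|| (intermediates to 6 decimals).
||x|| = sqrt((-6.7667)^2 + 6.8798^2) = 9.649864
Step 2: Project.
Since ||x|| > R, scale = R/||x|| = 6/9.649864 = 0.62177, proj(x) = scale * x
proj(x) = [-4.207331, 4.277653]
Step 3: Dot product.
a^T * proj(x) = -1*(-4.207331) + 3*4.277653 = 17.0403


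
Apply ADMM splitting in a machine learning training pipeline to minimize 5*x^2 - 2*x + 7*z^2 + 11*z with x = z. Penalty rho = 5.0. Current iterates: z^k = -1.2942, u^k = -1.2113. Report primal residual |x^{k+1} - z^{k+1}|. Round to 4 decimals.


ADMM iteration with rho = 5.0, z^k = -1.2942, u^k = -1.2113
Step 1: x-update.
Minimize 5*x^2 - 2*x + (5.0/2)*(x + 1.2942 - 1.2113)^2
FOC: (2*5 + 5.0)*x = 2 + 5.0*(-1.2942 + 1.2113)
x^{k+1} = 0.1057
Step 2: z-update.
Minimize 7*z^2 + 11*z + (5.0/2)*(0.1057 - z - 1.2113)^2
FOC: (2*7 + 5.0)*z = -11 + 5.0*(0.1057 - 1.2113)
z^{k+1} = -0.8699
Step 3: u-update.
u^{k+1} = -1.2113 + 0.1057 + 0.8699 = -0.2357
Step 4: Primal residual = |0.1057 + 0.8699| = 0.9756


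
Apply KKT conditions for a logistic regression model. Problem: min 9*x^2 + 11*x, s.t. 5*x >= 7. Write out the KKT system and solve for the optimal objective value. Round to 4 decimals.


Step 1: Try lambda = 0 (constraint inactive).
x_unc = -11/(2*9) = -0.6111
Check: 5*-0.6111 = -3.0555 < 7 -- violated!
Step 2: Constraint must be active: 5*x = 7
x* = 7/5 = 1.4
lambda = (2*9*1.4 + 11)/5 = 7.24
Step 3: Compute optimal value.
f(x*) = 9*1.4^2 + 11*1.4 = 33.04


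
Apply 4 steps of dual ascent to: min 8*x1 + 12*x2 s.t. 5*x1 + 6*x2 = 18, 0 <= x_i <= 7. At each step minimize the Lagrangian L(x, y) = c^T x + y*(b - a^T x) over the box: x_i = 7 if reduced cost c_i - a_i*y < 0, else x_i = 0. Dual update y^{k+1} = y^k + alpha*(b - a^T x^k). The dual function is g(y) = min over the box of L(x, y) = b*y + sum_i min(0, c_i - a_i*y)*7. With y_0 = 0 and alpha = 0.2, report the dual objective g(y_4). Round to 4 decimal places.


Dual ascent for LP: min 8*x1 + 12*x2, 5*x1 + 6*x2 = 18, 0 <= x_i <= 7
Step 1: y^k = 0.0, reduced costs: (8.0, 12.0)
  x^k = (0.0, 0.0), subgradient = b - a^T x = 18.0
  y^{k+1} = 0.0 + 0.2*18.0 = 3.6
Step 2: y^k = 3.6, reduced costs: (-10.0, -9.6)
  x^k = (7.0, 7.0), subgradient = b - a^T x = -59.0
  y^{k+1} = 3.6 + 0.2*-59.0 = -8.2
Step 3: y^k = -8.2, reduced costs: (49.0, 61.2)
  x^k = (0.0, 0.0), subgradient = b - a^T x = 18.0
  y^{k+1} = -8.2 + 0.2*18.0 = -4.6
Step 4: y^k = -4.6, reduced costs: (31.0, 39.6)
  x^k = (0.0, 0.0), subgradient = b - a^T x = 18.0
  y^{k+1} = -4.6 + 0.2*18.0 = -1.0
Dual objective at y_4 = -1.0: reduced costs (13.0, 18.0), box minimizer x = (0.0, 0.0)
g(y_4) = b*y + (c1 - a1*y)*x1 + (c2 - a2*y)*x2 = 18*(-1.0) + 13.0*0.0 + 18.0*0.0 = -18.0 + 0.0 + 0.0 = -18.0


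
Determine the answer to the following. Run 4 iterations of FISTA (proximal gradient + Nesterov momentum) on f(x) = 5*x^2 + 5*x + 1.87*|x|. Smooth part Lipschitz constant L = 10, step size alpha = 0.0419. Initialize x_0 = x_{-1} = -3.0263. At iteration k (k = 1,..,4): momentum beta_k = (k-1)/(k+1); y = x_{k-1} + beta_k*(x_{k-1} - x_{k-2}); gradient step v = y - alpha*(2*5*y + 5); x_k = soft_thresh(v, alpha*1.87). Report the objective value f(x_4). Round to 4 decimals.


FISTA on f(x) = 5*x^2 + 5*x + 1.87*|x|
L = 10, alpha = 0.0419
Iteration 1: beta = 0.0, y = -3.0263 + 0.0*(-3.0263 + 3.0263) = -3.0263
  grad(y) = -25.263, v = y - alpha*grad = -1.9678
  prox(v) = soft_thresh(-1.9678, 0.0784) = -1.8894
Iteration 2: beta = 0.3333, y = -1.8894 + 0.3333*(-1.8894 + 3.0263) = -1.5105
  grad(y) = -10.1047, v = y - alpha*grad = -1.0871
  prox(v) = soft_thresh(-1.0871, 0.0784) = -1.0087
Iteration 3: beta = 0.5, y = -1.0087 + 0.5*(-1.0087 + 1.8894) = -0.5684
  grad(y) = -0.6838, v = y - alpha*grad = -0.5397
  prox(v) = soft_thresh(-0.5397, 0.0784) = -0.4614
Iteration 4: beta = 0.6, y = -0.4614 + 0.6*(-0.4614 + 1.0087) = -0.133
  grad(y) = 3.6704, v = y - alpha*grad = -0.2868
  prox(v) = soft_thresh(-0.2868, 0.0784) = -0.2084
f(x_4) = 5*(-0.2084)^2 + 5*(-0.2084) + 1.87*|-0.2084| = -0.4351


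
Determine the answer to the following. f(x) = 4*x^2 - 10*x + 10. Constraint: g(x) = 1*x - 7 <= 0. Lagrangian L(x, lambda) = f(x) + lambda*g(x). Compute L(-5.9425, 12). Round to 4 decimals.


Step 1: Evaluate f(x).
f(-5.9425) = 4*(-5.9425)^2 - 10*(-5.9425) + 10 = 210.6782
Step 2: Evaluate g(x).
g(-5.9425) = 1*-5.9425 - 7 = -12.9425
Step 3: Compute Lagrangian.
L = 210.6782 + 12*-12.9425 = 55.3682


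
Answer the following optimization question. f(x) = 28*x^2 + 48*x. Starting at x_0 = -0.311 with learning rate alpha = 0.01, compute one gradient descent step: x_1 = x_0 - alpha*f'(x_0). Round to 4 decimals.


We compute the gradient at x_0 and apply the update.
f'(x) = 56*x + 48
f'(-0.311) = 56*-0.311 + 48 = 30.584
x_1 = -0.311 - 0.01*30.584 = -0.6168


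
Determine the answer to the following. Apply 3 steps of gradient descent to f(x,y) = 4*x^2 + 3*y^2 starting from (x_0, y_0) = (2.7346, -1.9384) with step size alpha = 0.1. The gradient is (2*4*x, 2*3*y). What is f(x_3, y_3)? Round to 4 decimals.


Gradient descent on f(x,y) = 4*x^2 + 3*y^2.
Starting point: (2.7346, -1.9384), alpha = 0.1
Step 1: grad_x = 2*4*2.7346 = 21.8768, grad_y = 2*3*-1.9384 = -11.6304
  x_1 = 2.7346 - 0.1*21.8768 = 0.5469
  y_1 = -1.9384 - 0.1*-11.6304 = -0.7754
Step 2: grad_x = 2*4*0.5469 = 4.3754, grad_y = 2*3*-0.7754 = -4.6522
  x_2 = 0.5469 - 0.1*4.3754 = 0.1094
  y_2 = -0.7754 - 0.1*-4.6522 = -0.3101
Step 3: grad_x = 2*4*0.1094 = 0.8751, grad_y = 2*3*-0.3101 = -1.8609
  x_3 = 0.1094 - 0.1*0.8751 = 0.0219
  y_3 = -0.3101 - 0.1*-1.8609 = -0.1241
f(0.0219, -0.1241) = 4*0.0219^2 + 3*(-0.1241)^2 = 0.0481


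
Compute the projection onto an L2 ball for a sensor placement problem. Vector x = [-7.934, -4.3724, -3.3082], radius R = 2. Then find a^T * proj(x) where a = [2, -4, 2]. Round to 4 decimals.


Step 1: Compute ||x|| (intermediates to 6 decimals).
||x|| = sqrt((-7.934)^2 + (-4.3724)^2 + (-3.3082)^2) = 9.644191
Step 2: Project.
Since ||x|| > R, scale = R/||x|| = 2/9.644191 = 0.207379, proj(x) = scale * x
proj(x) = [-1.645345, -0.906744, -0.686051]
Step 3: Dot product.
a^T * proj(x) = 2*(-1.645345) - 4*(-0.906744) + 2*(-0.686051) = -1.0358


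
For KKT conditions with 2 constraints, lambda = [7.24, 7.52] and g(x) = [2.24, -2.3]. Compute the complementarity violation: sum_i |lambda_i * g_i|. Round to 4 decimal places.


KKT complementary slackness check:
lambda_1 * g_1 = 7.24 * 2.24 = 16.2176
lambda_2 * g_2 = 7.52 * -2.3 = -17.296
Total violation = 16.2176 + 17.296 = 33.5136


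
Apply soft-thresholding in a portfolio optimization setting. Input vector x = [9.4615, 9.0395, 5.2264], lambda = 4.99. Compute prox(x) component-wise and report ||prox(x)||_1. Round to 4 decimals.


Soft-thresholding with lambda = 4.99:
prox(9.4615) = sign(9.4615)*max(|9.4615| - 4.99, 0) = 4.4715
prox(9.0395) = sign(9.0395)*max(|9.0395| - 4.99, 0) = 4.0495
prox(5.2264) = sign(5.2264)*max(|5.2264| - 4.99, 0) = 0.2364
prox(x) = [4.4715, 4.0495, 0.2364]
||prox(x)||_1 = 4.4715 + 4.0495 + 0.2364 = 8.7574


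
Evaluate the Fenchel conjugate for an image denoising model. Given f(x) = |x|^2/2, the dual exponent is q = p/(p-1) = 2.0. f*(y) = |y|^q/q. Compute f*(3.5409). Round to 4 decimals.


The conjugate exponent q satisfies 1/p + 1/q = 1.
p = 2, so q = 2/(2 - 1) = 2.0
|y|^q = 3.5409^2.0 = 12.538
f*(3.5409) = 12.538 / 2.0 = 6.269


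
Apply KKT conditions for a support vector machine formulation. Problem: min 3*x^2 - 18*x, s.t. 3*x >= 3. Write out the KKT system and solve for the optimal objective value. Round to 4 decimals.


Step 1: Try lambda = 0 (constraint inactive).
Stationarity: 2*3*x - 18 = 0
x* = 18/(2*3) = 3.0
Check constraint: 3*3.0 = 9.0 >= 3 -- satisfied.
Step 2: Compute optimal value.
f(x*) = 3*3.0^2 - 18*3.0 = -27.0


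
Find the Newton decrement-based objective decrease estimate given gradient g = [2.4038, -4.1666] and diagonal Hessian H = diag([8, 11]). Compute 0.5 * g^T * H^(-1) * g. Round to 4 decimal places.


Step 1: H is diagonal, so H^(-1) * g = [0.3005, -0.3788].
Step 2: g^T H^(-1) g = sum_i g_i^2 / H_ii
  = (2.4038)^2/8 + (-4.1666)^2/11
  = 0.7223 + 1.5782 = 2.3005
Step 3: Objective decrease = 0.5 * g^T H^(-1) g = 1.1503


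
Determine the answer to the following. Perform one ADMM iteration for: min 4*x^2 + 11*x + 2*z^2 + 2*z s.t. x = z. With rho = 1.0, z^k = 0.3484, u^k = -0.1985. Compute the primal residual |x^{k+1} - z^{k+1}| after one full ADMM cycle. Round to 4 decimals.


ADMM iteration with rho = 1.0, z^k = 0.3484, u^k = -0.1985
Step 1: x-update.
Minimize 4*x^2 + 11*x + (1.0/2)*(x - 0.3484 - 0.1985)^2
FOC: (2*4 + 1.0)*x = -11 + 1.0*(0.3484 + 0.1985)
x^{k+1} = -1.1615
Step 2: z-update.
Minimize 2*z^2 + 2*z + (1.0/2)*(-1.1615 - z - 0.1985)^2
FOC: (2*2 + 1.0)*z = -2 + 1.0*(-1.1615 - 0.1985)
z^{k+1} = -0.672
Step 3: u-update.
u^{k+1} = -0.1985 - 1.1615 + 0.672 = -0.688
Step 4: Primal residual = |-1.1615 + 0.672| = 0.4895


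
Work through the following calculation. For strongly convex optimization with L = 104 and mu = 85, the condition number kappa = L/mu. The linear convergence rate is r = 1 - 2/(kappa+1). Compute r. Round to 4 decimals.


Step 1: Compute the condition number.
kappa = L/mu = 104/85 = 1.2235
Step 2: Compute the convergence rate.
r = 1 - 2/(kappa + 1) = 1 - 2*mu/(L + mu) = (L - mu)/(L + mu) = 19/189 = 0.1005


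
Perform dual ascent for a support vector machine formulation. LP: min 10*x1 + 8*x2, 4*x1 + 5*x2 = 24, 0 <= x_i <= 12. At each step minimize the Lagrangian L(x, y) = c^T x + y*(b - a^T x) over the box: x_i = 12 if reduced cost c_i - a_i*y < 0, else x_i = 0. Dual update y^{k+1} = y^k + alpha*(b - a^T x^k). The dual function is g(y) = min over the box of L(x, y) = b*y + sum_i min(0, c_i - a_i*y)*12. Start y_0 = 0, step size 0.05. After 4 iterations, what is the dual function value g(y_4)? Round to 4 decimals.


Dual ascent for LP: min 10*x1 + 8*x2, 4*x1 + 5*x2 = 24, 0 <= x_i <= 12
Step 1: y^k = 0.0, reduced costs: (10.0, 8.0)
  x^k = (0.0, 0.0), subgradient = b - a^T x = 24.0
  y^{k+1} = 0.0 + 0.05*24.0 = 1.2
Step 2: y^k = 1.2, reduced costs: (5.2, 2.0)
  x^k = (0.0, 0.0), subgradient = b - a^T x = 24.0
  y^{k+1} = 1.2 + 0.05*24.0 = 2.4
Step 3: y^k = 2.4, reduced costs: (0.4, -4.0)
  x^k = (0.0, 12.0), subgradient = b - a^T x = -36.0
  y^{k+1} = 2.4 + 0.05*-36.0 = 0.6
Step 4: y^k = 0.6, reduced costs: (7.6, 5.0)
  x^k = (0.0, 0.0), subgradient = b - a^T x = 24.0
  y^{k+1} = 0.6 + 0.05*24.0 = 1.8
Dual objective at y_4 = 1.8: reduced costs (2.8, -1.0), box minimizer x = (0.0, 12.0)
g(y_4) = b*y + (c1 - a1*y)*x1 + (c2 - a2*y)*x2 = 24*1.8 + 2.8*0.0 + (-1.0)*12.0 = 43.2 + 0.0 - 12.0 = 31.2


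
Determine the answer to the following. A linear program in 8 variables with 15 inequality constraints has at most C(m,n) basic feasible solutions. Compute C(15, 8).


Each vertex corresponds to some choice of n active constraints out of m, so the number of vertices is at most C(m, n) = m! / (n!(m-n)!).
m = 15, n = 8
Numerator: 15 * 14 * 13 * 12 * 11 * 10 * 9 * 8
Denominator: 8! = 40320
C(15, 8) = 6435


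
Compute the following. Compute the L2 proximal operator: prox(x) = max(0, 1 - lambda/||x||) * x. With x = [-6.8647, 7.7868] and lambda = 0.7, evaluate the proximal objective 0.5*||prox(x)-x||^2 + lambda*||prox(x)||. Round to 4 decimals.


Step 1: Compute ||x||.
||x|| = 10.3807
Step 2: Compute scaling factor.
scale = max(0, 1 - 0.7/10.3807) = 0.9326
Step 3: prox(x) = [-6.4018, 7.2617]
||prox(x)|| = 9.6807
Step 4: Proximal objective.
0.5*||prox-x||^2 = 0.245
lambda*||prox|| = 6.7765
Total = 7.0215


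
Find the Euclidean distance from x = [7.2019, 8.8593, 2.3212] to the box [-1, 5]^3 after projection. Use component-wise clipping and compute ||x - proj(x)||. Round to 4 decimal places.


Project each component onto [-1, 5].
clip(7.2019) = 5.0, clip(8.8593) = 5.0, clip(2.3212) = 2.3212
Projection = [5.0, 5.0, 2.3212]
Squared diffs: [4.8484, 14.8942, 0.0]
Distance = sqrt(19.7426) = 4.4433


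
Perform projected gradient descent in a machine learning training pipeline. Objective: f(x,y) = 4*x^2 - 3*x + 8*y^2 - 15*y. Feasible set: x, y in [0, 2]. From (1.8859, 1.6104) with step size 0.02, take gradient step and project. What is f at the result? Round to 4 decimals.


Step 1: Compute gradient at (1.8859, 1.6104).
grad_x = 2*4*1.8859 - 3 = 12.0872
grad_y = 2*8*1.6104 - 15 = 10.7664
Step 2: Gradient step.
x_raw = 1.8859 - 0.02*12.0872 = 1.6442
y_raw = 1.6104 - 0.02*10.7664 = 1.3951
Step 3: Project onto [0, 2].
x_proj = clip(1.6442) = 1.6442
y_proj = clip(1.3951) = 1.3951
Step 4: Evaluate f.
f(1.6442, 1.3951) = 0.5243


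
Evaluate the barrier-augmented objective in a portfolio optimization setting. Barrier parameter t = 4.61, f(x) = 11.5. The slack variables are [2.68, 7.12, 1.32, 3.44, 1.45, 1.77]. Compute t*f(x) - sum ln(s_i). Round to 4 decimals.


Step 1: Compute log-barrier.
ln values: [0.9858, 1.9629, 0.2776, 1.2355, 0.3716, 0.571]
phi = -(0.9858 + 1.9629 + 0.2776 + 1.2355 + 0.3716 + 0.571) = -5.4044
Step 2: Compute augmented objective.
t*f(x) = 4.61*11.5 = 53.015
Total = 53.015 - 5.4044 = 47.6106


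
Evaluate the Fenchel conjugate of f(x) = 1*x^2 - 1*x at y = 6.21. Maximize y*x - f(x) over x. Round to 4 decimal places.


f*(y) = sup_x {y*x - a*x^2 - b*x} = sup_x {(y-b)*x - a*x^2}
FOC: (y - b) - 2a*x = 0 => x* = (y - b)/(2a)
x* = (6.21 + 1)/(2*1) = 3.605
f*(6.21) = (y-b)^2/(4a) = (6.21 + 1)^2/(4*1)
= 51.9841/4 = 12.996


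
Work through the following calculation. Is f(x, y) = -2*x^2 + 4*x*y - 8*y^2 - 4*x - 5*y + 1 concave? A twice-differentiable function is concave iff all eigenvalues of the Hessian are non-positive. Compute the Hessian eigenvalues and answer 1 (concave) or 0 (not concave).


The Hessian of f(x,y) = -2*x^2 + 4*x*y - 8*y^2 - 4*x - 5*y + 1 is:
H = [[-4, 4], [4, -16]]
Trace = -4 - 16 = -20
Determinant = -4*-16 - (4)^2 = 48
Discriminant = (-20)^2 - 4*48 = 208.0
Eigenvalues: lambda_1 = -17.2111, lambda_2 = -2.7889
The function is concave.

1


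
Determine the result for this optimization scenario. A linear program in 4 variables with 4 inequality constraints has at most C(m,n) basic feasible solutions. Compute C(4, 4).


Each vertex corresponds to some choice of n active constraints out of m, so the number of vertices is at most C(m, n) = m! / (n!(m-n)!).
m = 4, n = 4
Numerator: 4 * 3 * 2 * 1
Denominator: 4! = 24
C(4, 4) = 1


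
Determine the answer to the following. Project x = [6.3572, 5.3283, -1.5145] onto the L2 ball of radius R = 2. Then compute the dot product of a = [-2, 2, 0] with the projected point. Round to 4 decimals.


Step 1: Compute ||x|| (intermediates to 6 decimals).
||x|| = sqrt(6.3572^2 + 5.3283^2 + (-1.5145)^2) = 8.431992
Step 2: Project.
Since ||x|| > R, scale = R/||x|| = 2/8.431992 = 0.237192, proj(x) = scale * x
proj(x) = [1.507877, 1.26383, -0.359227]
Step 3: Dot product.
a^T * proj(x) = -2*1.507877 + 2*1.26383 + 0*(-0.359227) = -0.4881


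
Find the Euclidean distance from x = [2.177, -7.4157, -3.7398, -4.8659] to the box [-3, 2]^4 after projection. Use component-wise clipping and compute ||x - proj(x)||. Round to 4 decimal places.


Project each component onto [-3, 2].
clip(2.177) = 2.0, clip(-7.4157) = -3.0, clip(-3.7398) = -3.0, clip(-4.8659) = -3.0
Projection = [2.0, -3.0, -3.0, -3.0]
Squared diffs: [0.0313, 19.4984, 0.5473, 3.4816]
Distance = sqrt(23.5586) = 4.8537
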